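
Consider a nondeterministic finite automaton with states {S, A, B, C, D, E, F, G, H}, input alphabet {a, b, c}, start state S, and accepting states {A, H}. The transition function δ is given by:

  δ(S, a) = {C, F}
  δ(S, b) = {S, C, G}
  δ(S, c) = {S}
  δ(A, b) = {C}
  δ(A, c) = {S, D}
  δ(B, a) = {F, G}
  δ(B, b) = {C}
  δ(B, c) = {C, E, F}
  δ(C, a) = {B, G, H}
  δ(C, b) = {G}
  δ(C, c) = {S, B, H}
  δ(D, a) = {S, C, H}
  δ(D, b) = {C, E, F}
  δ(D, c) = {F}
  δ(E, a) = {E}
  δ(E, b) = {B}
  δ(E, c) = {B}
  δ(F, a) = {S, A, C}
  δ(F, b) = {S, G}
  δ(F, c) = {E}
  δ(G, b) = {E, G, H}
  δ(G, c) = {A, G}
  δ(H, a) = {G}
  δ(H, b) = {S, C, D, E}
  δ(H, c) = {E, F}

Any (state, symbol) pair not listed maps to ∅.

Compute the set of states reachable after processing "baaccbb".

{S, B, C, D, E, F, G, H}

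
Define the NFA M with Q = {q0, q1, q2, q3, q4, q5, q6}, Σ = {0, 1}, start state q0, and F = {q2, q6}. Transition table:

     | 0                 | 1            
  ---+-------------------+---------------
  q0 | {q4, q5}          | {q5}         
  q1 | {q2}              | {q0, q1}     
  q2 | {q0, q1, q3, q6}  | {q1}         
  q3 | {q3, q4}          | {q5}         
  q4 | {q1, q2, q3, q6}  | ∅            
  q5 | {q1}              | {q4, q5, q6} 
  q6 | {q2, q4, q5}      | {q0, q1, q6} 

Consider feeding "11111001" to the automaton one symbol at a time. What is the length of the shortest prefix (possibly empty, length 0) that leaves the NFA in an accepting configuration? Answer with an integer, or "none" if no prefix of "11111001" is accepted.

Start in {q0}.
Read '1': {q0} → {q5}.
Read '1': {q5} → {q4, q5, q6}.
None of the earlier sets intersect F, but {q4, q5, q6} does.

2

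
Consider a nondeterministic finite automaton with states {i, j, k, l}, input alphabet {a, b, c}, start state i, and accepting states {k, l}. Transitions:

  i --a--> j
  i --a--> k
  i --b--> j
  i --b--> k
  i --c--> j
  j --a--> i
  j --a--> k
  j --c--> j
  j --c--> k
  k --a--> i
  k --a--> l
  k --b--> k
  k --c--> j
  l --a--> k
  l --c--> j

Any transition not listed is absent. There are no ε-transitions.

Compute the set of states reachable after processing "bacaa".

Start in {i}.
Read 'b': {i} → {j, k}.
Read 'a': {j, k} → {i, k, l}.
Read 'c': {i, k, l} → {j}.
Read 'a': {j} → {i, k}.
Read 'a': {i, k} → {i, j, k, l}.

{i, j, k, l}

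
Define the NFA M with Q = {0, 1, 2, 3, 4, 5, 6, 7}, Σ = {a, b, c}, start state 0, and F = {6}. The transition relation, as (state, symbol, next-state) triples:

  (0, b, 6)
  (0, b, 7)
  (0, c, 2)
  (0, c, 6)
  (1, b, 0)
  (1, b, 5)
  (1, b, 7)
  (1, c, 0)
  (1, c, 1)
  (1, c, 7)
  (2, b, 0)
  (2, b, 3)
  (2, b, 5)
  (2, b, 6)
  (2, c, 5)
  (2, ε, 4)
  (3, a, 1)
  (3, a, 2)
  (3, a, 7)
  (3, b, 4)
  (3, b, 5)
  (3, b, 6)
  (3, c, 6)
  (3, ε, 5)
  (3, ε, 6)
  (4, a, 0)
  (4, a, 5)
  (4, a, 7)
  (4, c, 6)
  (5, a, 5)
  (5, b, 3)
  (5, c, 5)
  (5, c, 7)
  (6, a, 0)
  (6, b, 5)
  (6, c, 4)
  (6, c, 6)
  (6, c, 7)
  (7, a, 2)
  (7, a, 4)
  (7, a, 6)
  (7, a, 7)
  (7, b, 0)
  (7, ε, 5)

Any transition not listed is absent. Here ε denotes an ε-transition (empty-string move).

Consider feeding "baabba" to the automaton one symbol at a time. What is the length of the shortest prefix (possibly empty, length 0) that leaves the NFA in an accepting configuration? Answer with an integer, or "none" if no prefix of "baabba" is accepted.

Start in {0}.
Read 'b': 0→{6, 7}; union {6, 7}; ε-closure = {5, 6, 7}.
None of the earlier sets intersect F, but {5, 6, 7} does.

1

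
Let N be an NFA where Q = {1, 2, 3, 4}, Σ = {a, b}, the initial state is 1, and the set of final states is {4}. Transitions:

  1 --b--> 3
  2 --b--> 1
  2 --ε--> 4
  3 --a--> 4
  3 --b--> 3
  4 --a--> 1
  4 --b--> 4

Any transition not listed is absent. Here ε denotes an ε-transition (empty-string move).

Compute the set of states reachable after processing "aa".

Start in {1}.
Read 'a': 1→∅; now ∅.
The set is empty and remains empty for the remaining 1 symbol.

∅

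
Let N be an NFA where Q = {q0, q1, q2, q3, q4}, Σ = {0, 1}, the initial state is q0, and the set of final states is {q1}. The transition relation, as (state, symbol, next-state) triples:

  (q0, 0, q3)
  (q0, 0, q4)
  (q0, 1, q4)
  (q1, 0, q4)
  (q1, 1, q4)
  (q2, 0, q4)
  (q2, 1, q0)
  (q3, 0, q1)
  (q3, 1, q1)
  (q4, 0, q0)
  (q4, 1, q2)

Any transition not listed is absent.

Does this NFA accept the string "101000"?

Start in {q0}.
Read '1': {q0} → {q4}.
Read '0': {q4} → {q0}.
Read '1': {q0} → {q4}.
Read '0': {q4} → {q0}.
Read '0': {q0} → {q3, q4}.
Read '0': {q3, q4} → {q0, q1}.
The final set {q0, q1} contains the accepting state q1.

Yes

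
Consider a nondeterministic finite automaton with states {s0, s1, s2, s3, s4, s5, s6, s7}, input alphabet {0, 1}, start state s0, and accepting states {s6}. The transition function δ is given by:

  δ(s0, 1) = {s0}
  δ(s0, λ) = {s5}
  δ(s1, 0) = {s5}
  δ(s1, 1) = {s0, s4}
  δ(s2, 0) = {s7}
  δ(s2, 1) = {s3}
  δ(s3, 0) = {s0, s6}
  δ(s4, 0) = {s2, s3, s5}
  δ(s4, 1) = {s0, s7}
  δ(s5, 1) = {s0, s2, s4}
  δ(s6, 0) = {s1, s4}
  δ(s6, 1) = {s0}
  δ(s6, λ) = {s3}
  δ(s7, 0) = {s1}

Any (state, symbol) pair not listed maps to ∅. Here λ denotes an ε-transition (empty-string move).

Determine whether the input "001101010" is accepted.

Start: ε-closure({s0}) = {s0, s5}.
Read '0': s0→∅, s5→∅; now ∅.
The set is empty and remains empty for the remaining 8 symbols.
The final set ∅ contains no accepting state.

No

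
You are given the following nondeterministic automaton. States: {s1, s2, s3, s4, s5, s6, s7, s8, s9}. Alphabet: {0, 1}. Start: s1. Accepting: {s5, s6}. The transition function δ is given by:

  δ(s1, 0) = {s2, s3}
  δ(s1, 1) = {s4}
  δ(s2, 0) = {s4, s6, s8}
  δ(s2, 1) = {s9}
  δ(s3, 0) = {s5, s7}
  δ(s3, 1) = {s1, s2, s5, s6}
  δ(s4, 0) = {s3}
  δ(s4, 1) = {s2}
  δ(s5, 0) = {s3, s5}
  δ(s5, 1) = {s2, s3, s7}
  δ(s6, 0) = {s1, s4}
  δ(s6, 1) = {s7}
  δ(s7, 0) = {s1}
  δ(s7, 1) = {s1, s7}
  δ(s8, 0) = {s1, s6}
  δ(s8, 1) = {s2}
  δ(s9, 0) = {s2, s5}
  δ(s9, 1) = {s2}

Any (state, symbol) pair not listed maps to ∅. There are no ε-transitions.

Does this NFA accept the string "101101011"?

Yes

Start in {s1}.
Read '1': s1→{s4}; now {s4}.
Read '0': s4→{s3}; now {s3}.
Read '1': s3→{s1, s2, s5, s6}; now {s1, s2, s5, s6}.
Read '1': s1→{s4}, s2→{s9}, s5→{s2, s3, s7}, s6→{s7}; now {s2, s3, s4, s7, s9}.
Read '0': s2→{s4, s6, s8}, s3→{s5, s7}, s4→{s3}, s7→{s1}, s9→{s2, s5}; now {s1, s2, s3, s4, s5, s6, s7, s8}.
Read '1': s1→{s4}, s2→{s9}, s3→{s1, s2, s5, s6}, s4→{s2}, s5→{s2, s3, s7}, s6→{s7}, s7→{s1, s7}, s8→{s2}; now {s1, s2, s3, s4, s5, s6, s7, s9}.
Read '0': s1→{s2, s3}, s2→{s4, s6, s8}, s3→{s5, s7}, s4→{s3}, s5→{s3, s5}, s6→{s1, s4}, s7→{s1}, s9→{s2, s5}; now {s1, s2, s3, s4, s5, s6, s7, s8}.
Read '1': s1→{s4}, s2→{s9}, s3→{s1, s2, s5, s6}, s4→{s2}, s5→{s2, s3, s7}, s6→{s7}, s7→{s1, s7}, s8→{s2}; now {s1, s2, s3, s4, s5, s6, s7, s9}.
Read '1': s1→{s4}, s2→{s9}, s3→{s1, s2, s5, s6}, s4→{s2}, s5→{s2, s3, s7}, s6→{s7}, s7→{s1, s7}, s9→{s2}; now {s1, s2, s3, s4, s5, s6, s7, s9}.
The final set {s1, s2, s3, s4, s5, s6, s7, s9} contains the accepting states s5, s6.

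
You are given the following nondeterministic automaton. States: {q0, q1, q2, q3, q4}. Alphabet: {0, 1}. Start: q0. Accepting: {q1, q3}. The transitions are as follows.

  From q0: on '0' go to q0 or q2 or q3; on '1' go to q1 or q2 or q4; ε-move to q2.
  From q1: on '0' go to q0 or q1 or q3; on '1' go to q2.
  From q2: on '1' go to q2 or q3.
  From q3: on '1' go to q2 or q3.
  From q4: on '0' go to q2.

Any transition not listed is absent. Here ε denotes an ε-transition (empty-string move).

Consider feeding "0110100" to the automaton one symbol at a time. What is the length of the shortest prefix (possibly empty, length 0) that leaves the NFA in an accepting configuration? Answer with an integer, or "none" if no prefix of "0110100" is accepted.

Start: ε-closure({q0}) = {q0, q2}.
Read '0': q0→{q0, q2, q3}, q2→∅; now {q0, q2, q3}.
None of the earlier sets intersect F, but {q0, q2, q3} does.

1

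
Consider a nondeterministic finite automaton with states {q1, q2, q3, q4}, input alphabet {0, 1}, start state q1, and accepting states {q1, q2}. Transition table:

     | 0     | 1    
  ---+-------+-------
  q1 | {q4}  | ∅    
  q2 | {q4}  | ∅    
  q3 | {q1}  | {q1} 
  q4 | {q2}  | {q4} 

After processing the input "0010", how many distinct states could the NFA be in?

0

Start in {q1}.
Read '0': {q1} → {q4}.
Read '0': {q4} → {q2}.
Read '1': {q2} → ∅.
The set is empty and remains empty for the remaining 1 symbol.
That set has 0 states.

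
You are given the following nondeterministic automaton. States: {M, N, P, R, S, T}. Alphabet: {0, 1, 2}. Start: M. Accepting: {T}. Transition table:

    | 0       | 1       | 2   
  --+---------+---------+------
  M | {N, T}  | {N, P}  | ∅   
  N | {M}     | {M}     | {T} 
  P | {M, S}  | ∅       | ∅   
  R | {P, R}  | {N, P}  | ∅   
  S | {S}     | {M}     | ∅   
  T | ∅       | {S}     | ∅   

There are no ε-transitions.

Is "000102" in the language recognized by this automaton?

Yes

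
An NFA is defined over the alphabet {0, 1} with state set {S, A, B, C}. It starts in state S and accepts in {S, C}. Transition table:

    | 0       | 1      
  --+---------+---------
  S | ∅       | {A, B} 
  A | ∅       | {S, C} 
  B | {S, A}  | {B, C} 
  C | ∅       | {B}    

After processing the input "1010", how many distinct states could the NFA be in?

2

Start in {S}.
Read '1': S→{A, B}; now {A, B}.
Read '0': A→∅, B→{S, A}; now {S, A}.
Read '1': S→{A, B}, A→{S, C}; now {S, A, B, C}.
Read '0': S→∅, A→∅, B→{S, A}, C→∅; now {S, A}.
That set has 2 states.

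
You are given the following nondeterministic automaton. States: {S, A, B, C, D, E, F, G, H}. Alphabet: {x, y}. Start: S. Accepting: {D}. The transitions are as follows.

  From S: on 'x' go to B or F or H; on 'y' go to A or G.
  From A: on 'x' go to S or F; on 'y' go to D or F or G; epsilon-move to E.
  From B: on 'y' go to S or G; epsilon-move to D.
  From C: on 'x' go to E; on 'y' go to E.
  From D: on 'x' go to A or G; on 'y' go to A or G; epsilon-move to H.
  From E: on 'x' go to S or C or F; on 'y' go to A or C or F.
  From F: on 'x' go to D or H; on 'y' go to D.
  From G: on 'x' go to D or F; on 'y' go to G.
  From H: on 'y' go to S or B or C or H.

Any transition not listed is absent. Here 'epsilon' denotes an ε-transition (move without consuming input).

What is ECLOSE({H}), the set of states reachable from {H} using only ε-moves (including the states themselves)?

Begin with {H}.
No ε-moves leave this set, so the closure equals the set itself.

{H}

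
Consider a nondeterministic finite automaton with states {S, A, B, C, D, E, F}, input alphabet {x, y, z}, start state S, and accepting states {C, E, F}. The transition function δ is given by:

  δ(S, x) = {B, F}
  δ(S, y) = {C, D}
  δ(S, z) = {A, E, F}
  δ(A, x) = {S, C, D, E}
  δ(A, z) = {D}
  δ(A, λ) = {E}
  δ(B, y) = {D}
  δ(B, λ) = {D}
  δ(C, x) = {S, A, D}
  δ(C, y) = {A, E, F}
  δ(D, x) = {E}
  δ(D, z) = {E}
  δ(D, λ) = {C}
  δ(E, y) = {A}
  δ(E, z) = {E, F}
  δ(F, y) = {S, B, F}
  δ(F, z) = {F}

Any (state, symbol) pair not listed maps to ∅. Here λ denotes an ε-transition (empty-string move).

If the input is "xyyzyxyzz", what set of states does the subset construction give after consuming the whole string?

{C, D, E, F}

Start in {S}.
Read 'x': S→{B, F}; union {B, F}; ε-closure = {B, C, D, F}.
Read 'y': B→{D}, C→{A, E, F}, D→∅, F→{S, B, F}; union {S, A, B, D, E, F}; ε-closure = {S, A, B, C, D, E, F}.
Read 'y': S→{C, D}, A→∅, B→{D}, C→{A, E, F}, D→∅, E→{A}, F→{S, B, F}; now {S, A, B, C, D, E, F}.
Read 'z': S→{A, E, F}, A→{D}, B→∅, C→∅, D→{E}, E→{E, F}, F→{F}; union {A, D, E, F}; ε-closure = {A, C, D, E, F}.
Read 'y': A→∅, C→{A, E, F}, D→∅, E→{A}, F→{S, B, F}; union {S, A, B, E, F}; ε-closure = {S, A, B, C, D, E, F}.
Read 'x': S→{B, F}, A→{S, C, D, E}, B→∅, C→{S, A, D}, D→{E}, E→∅, F→∅; now {S, A, B, C, D, E, F}.
Read 'y': S→{C, D}, A→∅, B→{D}, C→{A, E, F}, D→∅, E→{A}, F→{S, B, F}; now {S, A, B, C, D, E, F}.
Read 'z': S→{A, E, F}, A→{D}, B→∅, C→∅, D→{E}, E→{E, F}, F→{F}; union {A, D, E, F}; ε-closure = {A, C, D, E, F}.
Read 'z': A→{D}, C→∅, D→{E}, E→{E, F}, F→{F}; union {D, E, F}; ε-closure = {C, D, E, F}.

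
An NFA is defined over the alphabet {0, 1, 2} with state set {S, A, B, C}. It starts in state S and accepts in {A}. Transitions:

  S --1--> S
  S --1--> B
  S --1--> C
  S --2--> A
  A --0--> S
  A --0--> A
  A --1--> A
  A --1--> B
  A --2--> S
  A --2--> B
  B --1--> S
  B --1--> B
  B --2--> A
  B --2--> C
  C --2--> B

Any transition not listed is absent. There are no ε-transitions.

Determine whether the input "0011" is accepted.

Start in {S}.
Read '0': S→∅; now ∅.
The set is empty and remains empty for the remaining 3 symbols.
The final set ∅ contains no accepting state.

No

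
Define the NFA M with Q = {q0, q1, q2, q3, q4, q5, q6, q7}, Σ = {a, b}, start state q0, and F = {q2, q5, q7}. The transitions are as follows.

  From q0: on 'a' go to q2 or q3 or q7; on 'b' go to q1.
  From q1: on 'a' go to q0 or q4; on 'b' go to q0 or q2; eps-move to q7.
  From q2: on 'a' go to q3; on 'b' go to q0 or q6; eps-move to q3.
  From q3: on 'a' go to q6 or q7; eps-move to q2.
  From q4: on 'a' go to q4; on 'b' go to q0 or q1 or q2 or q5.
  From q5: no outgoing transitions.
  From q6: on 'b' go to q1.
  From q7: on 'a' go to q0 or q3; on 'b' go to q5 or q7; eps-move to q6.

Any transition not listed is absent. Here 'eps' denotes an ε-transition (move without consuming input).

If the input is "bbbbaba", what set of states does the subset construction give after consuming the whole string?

Start in {q0}.
Read 'b': {q0} → {q1, q6, q7}.
Read 'b': {q1, q6, q7} → {q0, q1, q2, q3, q5, q6, q7}.
Read 'b': {q0, q1, q2, q3, q5, q6, q7} → {q0, q1, q2, q3, q5, q6, q7}.
Read 'b': {q0, q1, q2, q3, q5, q6, q7} → {q0, q1, q2, q3, q5, q6, q7}.
Read 'a': {q0, q1, q2, q3, q5, q6, q7} → {q0, q2, q3, q4, q6, q7}.
Read 'b': {q0, q2, q3, q4, q6, q7} → {q0, q1, q2, q3, q5, q6, q7}.
Read 'a': {q0, q1, q2, q3, q5, q6, q7} → {q0, q2, q3, q4, q6, q7}.

{q0, q2, q3, q4, q6, q7}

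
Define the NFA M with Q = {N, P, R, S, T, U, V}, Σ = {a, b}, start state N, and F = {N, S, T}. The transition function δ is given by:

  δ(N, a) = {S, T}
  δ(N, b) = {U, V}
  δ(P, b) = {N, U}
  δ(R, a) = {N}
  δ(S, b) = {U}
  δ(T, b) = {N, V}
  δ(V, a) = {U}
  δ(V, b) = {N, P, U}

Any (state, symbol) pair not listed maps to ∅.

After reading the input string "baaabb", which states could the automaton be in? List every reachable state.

∅

Start in {N}.
Read 'b': {N} → {U, V}.
Read 'a': {U, V} → {U}.
Read 'a': {U} → ∅.
The set is empty and remains empty for the remaining 3 symbols.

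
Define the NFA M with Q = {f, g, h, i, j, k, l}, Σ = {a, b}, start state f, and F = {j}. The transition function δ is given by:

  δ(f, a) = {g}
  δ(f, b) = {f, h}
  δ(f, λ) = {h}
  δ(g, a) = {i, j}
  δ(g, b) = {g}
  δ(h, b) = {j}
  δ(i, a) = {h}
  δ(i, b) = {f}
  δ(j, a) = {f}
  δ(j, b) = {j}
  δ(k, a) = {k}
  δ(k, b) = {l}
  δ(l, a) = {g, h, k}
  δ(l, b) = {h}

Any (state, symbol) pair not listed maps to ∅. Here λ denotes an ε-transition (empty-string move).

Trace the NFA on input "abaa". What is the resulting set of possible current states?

{f, h}

Start: ε-closure({f}) = {f, h}.
Read 'a': {f, h} → {g}.
Read 'b': {g} → {g}.
Read 'a': {g} → {i, j}.
Read 'a': {i, j} → {f, h}.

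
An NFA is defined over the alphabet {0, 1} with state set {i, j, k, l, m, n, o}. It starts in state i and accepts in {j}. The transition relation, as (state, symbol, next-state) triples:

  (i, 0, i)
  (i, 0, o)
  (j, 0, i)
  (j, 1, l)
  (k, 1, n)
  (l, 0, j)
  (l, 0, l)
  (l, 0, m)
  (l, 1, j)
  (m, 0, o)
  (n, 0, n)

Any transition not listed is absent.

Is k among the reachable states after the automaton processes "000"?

No

Start in {i}.
Read '0': i→{i, o}; now {i, o}.
Read '0': i→{i, o}, o→∅; now {i, o}.
Read '0': i→{i, o}, o→∅; now {i, o}.
State k is not in {i, o}.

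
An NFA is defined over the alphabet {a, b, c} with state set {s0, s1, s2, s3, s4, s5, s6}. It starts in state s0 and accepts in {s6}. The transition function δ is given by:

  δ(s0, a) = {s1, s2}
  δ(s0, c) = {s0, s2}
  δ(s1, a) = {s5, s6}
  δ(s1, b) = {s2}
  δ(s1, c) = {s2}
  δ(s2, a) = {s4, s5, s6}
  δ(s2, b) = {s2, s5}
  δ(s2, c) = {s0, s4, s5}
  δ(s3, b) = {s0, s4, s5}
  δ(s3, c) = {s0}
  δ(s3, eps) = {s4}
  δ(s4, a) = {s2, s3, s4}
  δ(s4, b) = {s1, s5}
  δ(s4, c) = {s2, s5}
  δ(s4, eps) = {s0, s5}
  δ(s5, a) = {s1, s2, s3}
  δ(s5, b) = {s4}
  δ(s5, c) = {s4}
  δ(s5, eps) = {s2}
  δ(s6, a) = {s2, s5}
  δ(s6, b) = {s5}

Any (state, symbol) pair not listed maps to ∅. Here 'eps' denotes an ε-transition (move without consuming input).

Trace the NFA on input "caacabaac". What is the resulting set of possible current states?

{s0, s2, s4, s5}

Start in {s0}.
Read 'c': s0→{s0, s2}; now {s0, s2}.
Read 'a': s0→{s1, s2}, s2→{s4, s5, s6}; union {s1, s2, s4, s5, s6}; ε-closure = {s0, s1, s2, s4, s5, s6}.
Read 'a': s0→{s1, s2}, s1→{s5, s6}, s2→{s4, s5, s6}, s4→{s2, s3, s4}, s5→{s1, s2, s3}, s6→{s2, s5}; union {s1, s2, s3, s4, s5, s6}; ε-closure = {s0, s1, s2, s3, s4, s5, s6}.
Read 'c': s0→{s0, s2}, s1→{s2}, s2→{s0, s4, s5}, s3→{s0}, s4→{s2, s5}, s5→{s4}, s6→∅; now {s0, s2, s4, s5}.
Read 'a': s0→{s1, s2}, s2→{s4, s5, s6}, s4→{s2, s3, s4}, s5→{s1, s2, s3}; union {s1, s2, s3, s4, s5, s6}; ε-closure = {s0, s1, s2, s3, s4, s5, s6}.
Read 'b': s0→∅, s1→{s2}, s2→{s2, s5}, s3→{s0, s4, s5}, s4→{s1, s5}, s5→{s4}, s6→{s5}; now {s0, s1, s2, s4, s5}.
Read 'a': s0→{s1, s2}, s1→{s5, s6}, s2→{s4, s5, s6}, s4→{s2, s3, s4}, s5→{s1, s2, s3}; union {s1, s2, s3, s4, s5, s6}; ε-closure = {s0, s1, s2, s3, s4, s5, s6}.
Read 'a': s0→{s1, s2}, s1→{s5, s6}, s2→{s4, s5, s6}, s3→∅, s4→{s2, s3, s4}, s5→{s1, s2, s3}, s6→{s2, s5}; union {s1, s2, s3, s4, s5, s6}; ε-closure = {s0, s1, s2, s3, s4, s5, s6}.
Read 'c': s0→{s0, s2}, s1→{s2}, s2→{s0, s4, s5}, s3→{s0}, s4→{s2, s5}, s5→{s4}, s6→∅; now {s0, s2, s4, s5}.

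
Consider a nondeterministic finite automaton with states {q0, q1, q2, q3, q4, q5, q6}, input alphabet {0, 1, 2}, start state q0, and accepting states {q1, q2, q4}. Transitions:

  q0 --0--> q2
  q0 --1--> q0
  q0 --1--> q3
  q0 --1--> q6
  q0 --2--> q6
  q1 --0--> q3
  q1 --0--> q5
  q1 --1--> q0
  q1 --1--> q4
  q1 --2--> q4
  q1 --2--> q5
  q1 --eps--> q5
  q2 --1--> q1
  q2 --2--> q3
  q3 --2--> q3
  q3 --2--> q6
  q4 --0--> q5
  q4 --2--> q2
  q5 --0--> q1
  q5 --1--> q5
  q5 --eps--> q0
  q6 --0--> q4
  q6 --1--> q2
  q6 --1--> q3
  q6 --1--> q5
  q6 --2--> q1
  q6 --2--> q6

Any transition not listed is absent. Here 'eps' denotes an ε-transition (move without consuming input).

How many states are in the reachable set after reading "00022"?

Start in {q0}.
Read '0': q0→{q2}; now {q2}.
Read '0': q2→∅; now ∅.
The set is empty and remains empty for the remaining 3 symbols.
That set has 0 states.

0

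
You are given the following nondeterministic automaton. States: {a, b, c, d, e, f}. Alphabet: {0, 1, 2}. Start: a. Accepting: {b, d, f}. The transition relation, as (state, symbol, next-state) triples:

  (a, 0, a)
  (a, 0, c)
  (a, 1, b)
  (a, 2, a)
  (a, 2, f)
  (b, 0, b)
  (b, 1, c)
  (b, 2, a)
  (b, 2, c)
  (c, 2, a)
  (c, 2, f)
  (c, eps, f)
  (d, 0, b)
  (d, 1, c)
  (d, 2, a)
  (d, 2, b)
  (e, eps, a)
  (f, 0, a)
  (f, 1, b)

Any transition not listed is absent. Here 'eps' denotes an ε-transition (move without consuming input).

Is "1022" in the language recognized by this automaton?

Yes

Start in {a}.
Read '1': a→{b}; now {b}.
Read '0': b→{b}; now {b}.
Read '2': b→{a, c}; union {a, c}; ε-closure = {a, c, f}.
Read '2': a→{a, f}, c→{a, f}, f→∅; now {a, f}.
The final set {a, f} contains the accepting state f.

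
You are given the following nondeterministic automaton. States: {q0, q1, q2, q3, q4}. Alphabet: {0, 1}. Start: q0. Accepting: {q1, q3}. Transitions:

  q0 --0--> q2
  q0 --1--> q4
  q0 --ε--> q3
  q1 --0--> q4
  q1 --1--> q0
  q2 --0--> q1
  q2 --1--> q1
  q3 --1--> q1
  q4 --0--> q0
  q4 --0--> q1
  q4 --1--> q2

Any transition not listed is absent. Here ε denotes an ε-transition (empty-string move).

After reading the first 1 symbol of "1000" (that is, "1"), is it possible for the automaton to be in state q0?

Start: ε-closure({q0}) = {q0, q3}.
Read '1': {q0, q3} → {q1, q4}.
State q0 is not in {q1, q4}.

No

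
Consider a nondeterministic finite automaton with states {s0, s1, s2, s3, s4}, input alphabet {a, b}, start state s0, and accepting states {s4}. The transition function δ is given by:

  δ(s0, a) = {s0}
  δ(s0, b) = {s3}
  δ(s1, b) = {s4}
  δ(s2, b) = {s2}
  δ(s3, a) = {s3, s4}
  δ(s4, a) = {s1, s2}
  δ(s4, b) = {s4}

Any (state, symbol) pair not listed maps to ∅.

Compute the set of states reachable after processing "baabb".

Start in {s0}.
Read 'b': {s0} → {s3}.
Read 'a': {s3} → {s3, s4}.
Read 'a': {s3, s4} → {s1, s2, s3, s4}.
Read 'b': {s1, s2, s3, s4} → {s2, s4}.
Read 'b': {s2, s4} → {s2, s4}.

{s2, s4}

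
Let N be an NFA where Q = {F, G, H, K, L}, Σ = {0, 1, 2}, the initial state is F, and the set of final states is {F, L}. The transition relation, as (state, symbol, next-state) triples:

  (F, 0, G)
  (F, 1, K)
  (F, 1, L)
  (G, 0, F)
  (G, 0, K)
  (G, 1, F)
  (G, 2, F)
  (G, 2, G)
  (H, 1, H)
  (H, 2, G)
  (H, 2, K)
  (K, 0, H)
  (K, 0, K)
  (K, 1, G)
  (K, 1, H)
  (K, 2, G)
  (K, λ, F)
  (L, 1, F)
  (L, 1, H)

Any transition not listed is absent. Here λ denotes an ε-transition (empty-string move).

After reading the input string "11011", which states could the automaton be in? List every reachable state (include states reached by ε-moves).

Start in {F}.
Read '1': {F} → {F, K, L}.
Read '1': {F, K, L} → {F, G, H, K, L}.
Read '0': {F, G, H, K, L} → {F, G, H, K}.
Read '1': {F, G, H, K} → {F, G, H, K, L}.
Read '1': {F, G, H, K, L} → {F, G, H, K, L}.

{F, G, H, K, L}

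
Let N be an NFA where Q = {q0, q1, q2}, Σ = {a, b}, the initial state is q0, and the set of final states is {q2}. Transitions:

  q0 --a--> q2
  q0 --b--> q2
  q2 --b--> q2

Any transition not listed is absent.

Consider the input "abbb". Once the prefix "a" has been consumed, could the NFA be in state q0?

No

Start in {q0}.
Read 'a': q0→{q2}; now {q2}.
State q0 is not in {q2}.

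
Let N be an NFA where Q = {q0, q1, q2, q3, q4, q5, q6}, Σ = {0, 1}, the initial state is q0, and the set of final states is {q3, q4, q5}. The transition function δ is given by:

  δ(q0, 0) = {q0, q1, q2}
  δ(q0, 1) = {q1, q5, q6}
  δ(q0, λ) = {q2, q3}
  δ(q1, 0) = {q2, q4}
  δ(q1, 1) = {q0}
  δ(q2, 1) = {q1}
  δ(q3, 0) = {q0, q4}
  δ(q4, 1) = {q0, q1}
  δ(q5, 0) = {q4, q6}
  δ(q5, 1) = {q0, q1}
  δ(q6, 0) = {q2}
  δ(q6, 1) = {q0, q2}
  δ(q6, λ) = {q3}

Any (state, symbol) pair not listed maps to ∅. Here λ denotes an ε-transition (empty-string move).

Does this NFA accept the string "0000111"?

Yes

Start: ε-closure({q0}) = {q0, q2, q3}.
Read '0': {q0, q2, q3} → {q0, q1, q2, q3, q4}.
Read '0': {q0, q1, q2, q3, q4} → {q0, q1, q2, q3, q4}.
Read '0': {q0, q1, q2, q3, q4} → {q0, q1, q2, q3, q4}.
Read '0': {q0, q1, q2, q3, q4} → {q0, q1, q2, q3, q4}.
Read '1': {q0, q1, q2, q3, q4} → {q0, q1, q2, q3, q5, q6}.
Read '1': {q0, q1, q2, q3, q5, q6} → {q0, q1, q2, q3, q5, q6}.
Read '1': {q0, q1, q2, q3, q5, q6} → {q0, q1, q2, q3, q5, q6}.
The final set {q0, q1, q2, q3, q5, q6} contains the accepting states q3, q5.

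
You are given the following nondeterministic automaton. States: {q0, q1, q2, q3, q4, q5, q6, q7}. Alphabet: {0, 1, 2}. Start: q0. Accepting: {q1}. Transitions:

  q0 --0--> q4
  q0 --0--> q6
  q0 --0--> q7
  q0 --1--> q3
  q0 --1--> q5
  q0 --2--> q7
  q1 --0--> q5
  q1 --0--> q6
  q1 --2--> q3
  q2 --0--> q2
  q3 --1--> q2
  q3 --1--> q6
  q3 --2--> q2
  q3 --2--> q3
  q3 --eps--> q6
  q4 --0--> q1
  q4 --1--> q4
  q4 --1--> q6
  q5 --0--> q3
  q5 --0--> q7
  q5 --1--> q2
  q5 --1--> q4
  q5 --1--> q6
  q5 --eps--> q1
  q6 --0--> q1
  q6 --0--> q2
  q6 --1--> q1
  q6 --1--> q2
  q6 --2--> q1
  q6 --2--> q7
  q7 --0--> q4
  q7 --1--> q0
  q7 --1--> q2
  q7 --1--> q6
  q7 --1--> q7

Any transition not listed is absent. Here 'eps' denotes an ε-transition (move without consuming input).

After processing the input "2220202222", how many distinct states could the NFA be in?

0

Start in {q0}.
Read '2': q0→{q7}; now {q7}.
Read '2': q7→∅; now ∅.
The set is empty and remains empty for the remaining 8 symbols.
That set has 0 states.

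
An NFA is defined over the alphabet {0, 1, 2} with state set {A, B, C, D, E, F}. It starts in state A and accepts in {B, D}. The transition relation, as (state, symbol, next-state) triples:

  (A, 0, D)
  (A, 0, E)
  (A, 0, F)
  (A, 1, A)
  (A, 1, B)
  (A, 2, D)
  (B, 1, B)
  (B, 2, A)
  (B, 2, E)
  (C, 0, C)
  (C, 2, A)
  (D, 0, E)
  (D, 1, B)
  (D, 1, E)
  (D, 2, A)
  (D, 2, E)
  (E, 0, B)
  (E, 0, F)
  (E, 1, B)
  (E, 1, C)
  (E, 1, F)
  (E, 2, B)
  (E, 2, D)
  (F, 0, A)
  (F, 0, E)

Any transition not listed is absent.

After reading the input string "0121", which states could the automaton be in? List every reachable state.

{A, B, C, E, F}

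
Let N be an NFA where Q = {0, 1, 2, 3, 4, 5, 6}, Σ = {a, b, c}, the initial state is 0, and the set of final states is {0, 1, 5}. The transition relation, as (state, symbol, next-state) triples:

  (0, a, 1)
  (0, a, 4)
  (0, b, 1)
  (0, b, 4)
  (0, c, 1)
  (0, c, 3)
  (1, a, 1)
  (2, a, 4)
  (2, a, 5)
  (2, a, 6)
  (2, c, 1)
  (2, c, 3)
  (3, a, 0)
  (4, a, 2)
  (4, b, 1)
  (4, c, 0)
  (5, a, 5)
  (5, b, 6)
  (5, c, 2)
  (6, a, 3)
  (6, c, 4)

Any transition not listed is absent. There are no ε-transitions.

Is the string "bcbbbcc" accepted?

No

Start in {0}.
Read 'b': 0→{1, 4}; now {1, 4}.
Read 'c': 1→∅, 4→{0}; now {0}.
Read 'b': 0→{1, 4}; now {1, 4}.
Read 'b': 1→∅, 4→{1}; now {1}.
Read 'b': 1→∅; now ∅.
The set is empty and remains empty for the remaining 2 symbols.
The final set ∅ contains no accepting state.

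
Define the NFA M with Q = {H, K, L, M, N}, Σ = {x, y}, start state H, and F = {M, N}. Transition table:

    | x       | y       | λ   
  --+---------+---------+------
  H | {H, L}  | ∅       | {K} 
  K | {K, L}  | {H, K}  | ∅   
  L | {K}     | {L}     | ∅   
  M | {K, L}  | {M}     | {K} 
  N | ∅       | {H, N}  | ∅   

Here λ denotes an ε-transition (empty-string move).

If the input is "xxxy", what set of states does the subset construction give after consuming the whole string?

Start: ε-closure({H}) = {H, K}.
Read 'x': H→{H, L}, K→{K, L}; now {H, K, L}.
Read 'x': H→{H, L}, K→{K, L}, L→{K}; now {H, K, L}.
Read 'x': H→{H, L}, K→{K, L}, L→{K}; now {H, K, L}.
Read 'y': H→∅, K→{H, K}, L→{L}; now {H, K, L}.

{H, K, L}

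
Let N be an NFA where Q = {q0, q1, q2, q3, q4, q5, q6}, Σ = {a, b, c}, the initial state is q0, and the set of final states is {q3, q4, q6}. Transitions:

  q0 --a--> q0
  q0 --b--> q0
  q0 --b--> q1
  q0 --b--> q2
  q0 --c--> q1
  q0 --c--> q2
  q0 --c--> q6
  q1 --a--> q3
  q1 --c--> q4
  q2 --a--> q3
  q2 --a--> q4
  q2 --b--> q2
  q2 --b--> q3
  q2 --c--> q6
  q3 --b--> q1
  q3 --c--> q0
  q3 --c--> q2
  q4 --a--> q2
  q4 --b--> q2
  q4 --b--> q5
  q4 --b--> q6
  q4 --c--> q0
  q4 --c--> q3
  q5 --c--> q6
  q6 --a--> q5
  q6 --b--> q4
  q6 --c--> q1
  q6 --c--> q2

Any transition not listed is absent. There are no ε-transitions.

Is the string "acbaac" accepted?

Yes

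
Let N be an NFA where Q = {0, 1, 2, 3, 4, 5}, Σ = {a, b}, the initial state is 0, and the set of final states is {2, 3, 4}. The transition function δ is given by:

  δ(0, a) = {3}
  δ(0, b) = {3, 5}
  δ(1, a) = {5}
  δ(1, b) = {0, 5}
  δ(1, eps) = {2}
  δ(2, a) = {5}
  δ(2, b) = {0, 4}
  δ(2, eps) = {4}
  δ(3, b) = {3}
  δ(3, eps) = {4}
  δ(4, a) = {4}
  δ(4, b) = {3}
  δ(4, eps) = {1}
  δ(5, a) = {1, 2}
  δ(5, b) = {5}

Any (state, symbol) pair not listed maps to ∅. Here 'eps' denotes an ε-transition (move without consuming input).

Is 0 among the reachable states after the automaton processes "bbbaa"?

No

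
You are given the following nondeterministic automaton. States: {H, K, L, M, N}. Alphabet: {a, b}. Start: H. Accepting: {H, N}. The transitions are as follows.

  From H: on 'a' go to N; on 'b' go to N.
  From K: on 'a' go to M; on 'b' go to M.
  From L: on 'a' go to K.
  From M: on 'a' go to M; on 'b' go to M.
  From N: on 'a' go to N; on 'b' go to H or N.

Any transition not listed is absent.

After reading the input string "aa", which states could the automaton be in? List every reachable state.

{N}

Start in {H}.
Read 'a': {H} → {N}.
Read 'a': {N} → {N}.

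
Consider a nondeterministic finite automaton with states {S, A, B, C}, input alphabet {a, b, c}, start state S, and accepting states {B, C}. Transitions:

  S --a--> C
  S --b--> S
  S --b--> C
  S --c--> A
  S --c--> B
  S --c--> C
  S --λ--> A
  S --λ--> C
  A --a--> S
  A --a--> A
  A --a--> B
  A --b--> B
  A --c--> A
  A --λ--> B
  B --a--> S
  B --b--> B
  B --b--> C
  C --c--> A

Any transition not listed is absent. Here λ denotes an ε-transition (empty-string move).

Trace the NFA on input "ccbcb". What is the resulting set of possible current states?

Start: ε-closure({S}) = {S, A, B, C}.
Read 'c': S→{A, B, C}, A→{A}, B→∅, C→{A}; now {A, B, C}.
Read 'c': A→{A}, B→∅, C→{A}; union {A}; ε-closure = {A, B}.
Read 'b': A→{B}, B→{B, C}; now {B, C}.
Read 'c': B→∅, C→{A}; union {A}; ε-closure = {A, B}.
Read 'b': A→{B}, B→{B, C}; now {B, C}.

{B, C}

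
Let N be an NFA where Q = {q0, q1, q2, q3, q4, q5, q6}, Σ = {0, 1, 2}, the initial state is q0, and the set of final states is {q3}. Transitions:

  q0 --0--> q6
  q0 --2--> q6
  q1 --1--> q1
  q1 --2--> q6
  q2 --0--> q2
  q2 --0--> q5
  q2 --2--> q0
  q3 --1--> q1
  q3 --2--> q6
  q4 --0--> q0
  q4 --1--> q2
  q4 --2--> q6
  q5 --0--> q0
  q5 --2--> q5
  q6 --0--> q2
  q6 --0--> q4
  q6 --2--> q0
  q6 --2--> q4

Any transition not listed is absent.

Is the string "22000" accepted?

No

Start in {q0}.
Read '2': q0→{q6}; now {q6}.
Read '2': q6→{q0, q4}; now {q0, q4}.
Read '0': q0→{q6}, q4→{q0}; now {q0, q6}.
Read '0': q0→{q6}, q6→{q2, q4}; now {q2, q4, q6}.
Read '0': q2→{q2, q5}, q4→{q0}, q6→{q2, q4}; now {q0, q2, q4, q5}.
The final set {q0, q2, q4, q5} contains no accepting state.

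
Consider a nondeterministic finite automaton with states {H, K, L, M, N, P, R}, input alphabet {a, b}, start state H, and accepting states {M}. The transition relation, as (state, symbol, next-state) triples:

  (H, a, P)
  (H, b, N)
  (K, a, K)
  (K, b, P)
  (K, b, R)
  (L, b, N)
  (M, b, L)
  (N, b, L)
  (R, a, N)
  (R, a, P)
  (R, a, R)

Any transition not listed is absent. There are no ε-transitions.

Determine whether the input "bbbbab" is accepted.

Start in {H}.
Read 'b': H→{N}; now {N}.
Read 'b': N→{L}; now {L}.
Read 'b': L→{N}; now {N}.
Read 'b': N→{L}; now {L}.
Read 'a': L→∅; now ∅.
The set is empty and remains empty for the remaining 1 symbol.
The final set ∅ contains no accepting state.

No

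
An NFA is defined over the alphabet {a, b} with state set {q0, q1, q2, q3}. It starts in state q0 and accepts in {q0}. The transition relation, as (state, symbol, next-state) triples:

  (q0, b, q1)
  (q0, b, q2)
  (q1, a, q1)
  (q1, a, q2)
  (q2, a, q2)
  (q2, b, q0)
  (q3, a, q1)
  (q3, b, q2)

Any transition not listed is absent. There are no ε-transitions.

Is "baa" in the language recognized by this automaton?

Start in {q0}.
Read 'b': {q0} → {q1, q2}.
Read 'a': {q1, q2} → {q1, q2}.
Read 'a': {q1, q2} → {q1, q2}.
The final set {q1, q2} contains no accepting state.

No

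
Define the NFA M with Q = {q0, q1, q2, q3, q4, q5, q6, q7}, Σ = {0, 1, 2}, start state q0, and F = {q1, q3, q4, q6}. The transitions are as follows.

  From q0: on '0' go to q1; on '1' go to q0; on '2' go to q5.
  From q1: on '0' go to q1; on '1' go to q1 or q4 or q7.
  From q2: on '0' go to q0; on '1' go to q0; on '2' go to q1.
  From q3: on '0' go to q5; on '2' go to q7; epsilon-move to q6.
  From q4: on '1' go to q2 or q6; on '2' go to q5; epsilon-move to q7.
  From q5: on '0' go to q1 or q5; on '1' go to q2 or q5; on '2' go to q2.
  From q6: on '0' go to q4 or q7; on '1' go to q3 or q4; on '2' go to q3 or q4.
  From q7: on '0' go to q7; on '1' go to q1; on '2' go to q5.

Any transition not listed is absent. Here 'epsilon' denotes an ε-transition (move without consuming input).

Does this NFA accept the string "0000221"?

Start in {q0}.
Read '0': {q0} → {q1}.
Read '0': {q1} → {q1}.
Read '0': {q1} → {q1}.
Read '0': {q1} → {q1}.
Read '2': {q1} → ∅.
The set is empty and remains empty for the remaining 2 symbols.
The final set ∅ contains no accepting state.

No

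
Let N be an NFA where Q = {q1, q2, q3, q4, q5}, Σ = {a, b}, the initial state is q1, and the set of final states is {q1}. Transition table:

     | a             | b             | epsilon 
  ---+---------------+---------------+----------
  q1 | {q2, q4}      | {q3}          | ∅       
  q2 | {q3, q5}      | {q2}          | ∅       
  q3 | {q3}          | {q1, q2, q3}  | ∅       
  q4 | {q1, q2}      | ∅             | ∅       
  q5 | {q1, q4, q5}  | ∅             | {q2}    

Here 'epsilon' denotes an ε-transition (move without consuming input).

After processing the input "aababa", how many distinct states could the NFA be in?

Start in {q1}.
Read 'a': q1→{q2, q4}; now {q2, q4}.
Read 'a': q2→{q3, q5}, q4→{q1, q2}; now {q1, q2, q3, q5}.
Read 'b': q1→{q3}, q2→{q2}, q3→{q1, q2, q3}, q5→∅; now {q1, q2, q3}.
Read 'a': q1→{q2, q4}, q2→{q3, q5}, q3→{q3}; now {q2, q3, q4, q5}.
Read 'b': q2→{q2}, q3→{q1, q2, q3}, q4→∅, q5→∅; now {q1, q2, q3}.
Read 'a': q1→{q2, q4}, q2→{q3, q5}, q3→{q3}; now {q2, q3, q4, q5}.
That set has 4 states.

4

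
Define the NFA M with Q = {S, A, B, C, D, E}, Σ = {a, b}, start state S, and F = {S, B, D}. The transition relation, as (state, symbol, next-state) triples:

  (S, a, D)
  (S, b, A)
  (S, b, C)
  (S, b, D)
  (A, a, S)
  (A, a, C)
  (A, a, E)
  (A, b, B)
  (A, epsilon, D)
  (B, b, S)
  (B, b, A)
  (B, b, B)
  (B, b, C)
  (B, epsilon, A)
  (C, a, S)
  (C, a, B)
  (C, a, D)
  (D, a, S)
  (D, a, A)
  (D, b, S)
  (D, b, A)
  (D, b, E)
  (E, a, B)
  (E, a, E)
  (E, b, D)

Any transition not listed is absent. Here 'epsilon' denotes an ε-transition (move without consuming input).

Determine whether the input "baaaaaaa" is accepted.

Yes

Start in {S}.
Read 'b': S→{A, C, D}; now {A, C, D}.
Read 'a': A→{S, C, E}, C→{S, B, D}, D→{S, A}; now {S, A, B, C, D, E}.
Read 'a': S→{D}, A→{S, C, E}, B→∅, C→{S, B, D}, D→{S, A}, E→{B, E}; now {S, A, B, C, D, E}.
Read 'a': S→{D}, A→{S, C, E}, B→∅, C→{S, B, D}, D→{S, A}, E→{B, E}; now {S, A, B, C, D, E}.
Read 'a': S→{D}, A→{S, C, E}, B→∅, C→{S, B, D}, D→{S, A}, E→{B, E}; now {S, A, B, C, D, E}.
Read 'a': S→{D}, A→{S, C, E}, B→∅, C→{S, B, D}, D→{S, A}, E→{B, E}; now {S, A, B, C, D, E}.
Read 'a': S→{D}, A→{S, C, E}, B→∅, C→{S, B, D}, D→{S, A}, E→{B, E}; now {S, A, B, C, D, E}.
Read 'a': S→{D}, A→{S, C, E}, B→∅, C→{S, B, D}, D→{S, A}, E→{B, E}; now {S, A, B, C, D, E}.
The final set {S, A, B, C, D, E} contains the accepting states S, B, D.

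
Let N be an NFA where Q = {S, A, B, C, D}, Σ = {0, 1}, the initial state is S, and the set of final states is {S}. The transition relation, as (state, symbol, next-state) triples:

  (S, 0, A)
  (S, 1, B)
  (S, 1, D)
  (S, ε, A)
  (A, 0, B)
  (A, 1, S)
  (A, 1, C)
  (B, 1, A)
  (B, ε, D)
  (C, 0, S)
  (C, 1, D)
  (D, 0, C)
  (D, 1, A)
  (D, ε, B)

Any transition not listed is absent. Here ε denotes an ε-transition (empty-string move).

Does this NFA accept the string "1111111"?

Yes

Start: ε-closure({S}) = {S, A}.
Read '1': {S, A} → {S, A, B, C, D}.
Read '1': {S, A, B, C, D} → {S, A, B, C, D}.
Read '1': {S, A, B, C, D} → {S, A, B, C, D}.
Read '1': {S, A, B, C, D} → {S, A, B, C, D}.
Read '1': {S, A, B, C, D} → {S, A, B, C, D}.
Read '1': {S, A, B, C, D} → {S, A, B, C, D}.
Read '1': {S, A, B, C, D} → {S, A, B, C, D}.
The final set {S, A, B, C, D} contains the accepting state S.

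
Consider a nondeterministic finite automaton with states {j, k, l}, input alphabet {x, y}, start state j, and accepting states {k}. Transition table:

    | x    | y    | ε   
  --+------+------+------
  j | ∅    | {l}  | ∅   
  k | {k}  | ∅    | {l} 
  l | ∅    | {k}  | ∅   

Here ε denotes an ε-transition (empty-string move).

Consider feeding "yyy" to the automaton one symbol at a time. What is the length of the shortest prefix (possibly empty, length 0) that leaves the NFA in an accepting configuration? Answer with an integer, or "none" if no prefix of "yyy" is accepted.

2

Start in {j}.
Read 'y': {j} → {l}.
Read 'y': {l} → {k, l}.
None of the earlier sets intersect F, but {k, l} does.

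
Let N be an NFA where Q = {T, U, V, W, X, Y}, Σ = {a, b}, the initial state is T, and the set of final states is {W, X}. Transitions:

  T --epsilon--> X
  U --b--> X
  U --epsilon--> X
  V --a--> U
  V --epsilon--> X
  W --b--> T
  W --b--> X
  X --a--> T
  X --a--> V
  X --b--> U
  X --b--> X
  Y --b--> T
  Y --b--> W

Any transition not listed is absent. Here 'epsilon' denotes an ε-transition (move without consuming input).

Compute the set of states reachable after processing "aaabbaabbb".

{U, X}

Start: ε-closure({T}) = {T, X}.
Read 'a': {T, X} → {T, V, X}.
Read 'a': {T, V, X} → {T, U, V, X}.
Read 'a': {T, U, V, X} → {T, U, V, X}.
Read 'b': {T, U, V, X} → {U, X}.
Read 'b': {U, X} → {U, X}.
Read 'a': {U, X} → {T, V, X}.
Read 'a': {T, V, X} → {T, U, V, X}.
Read 'b': {T, U, V, X} → {U, X}.
Read 'b': {U, X} → {U, X}.
Read 'b': {U, X} → {U, X}.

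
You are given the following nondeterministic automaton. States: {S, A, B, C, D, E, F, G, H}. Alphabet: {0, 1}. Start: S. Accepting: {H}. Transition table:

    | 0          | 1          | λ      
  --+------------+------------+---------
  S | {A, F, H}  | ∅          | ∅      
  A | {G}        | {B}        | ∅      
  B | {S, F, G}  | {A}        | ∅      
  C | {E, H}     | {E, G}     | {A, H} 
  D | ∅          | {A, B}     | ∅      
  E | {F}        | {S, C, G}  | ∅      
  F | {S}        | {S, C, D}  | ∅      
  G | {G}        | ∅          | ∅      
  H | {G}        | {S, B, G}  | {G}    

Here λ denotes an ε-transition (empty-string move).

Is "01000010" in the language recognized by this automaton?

Yes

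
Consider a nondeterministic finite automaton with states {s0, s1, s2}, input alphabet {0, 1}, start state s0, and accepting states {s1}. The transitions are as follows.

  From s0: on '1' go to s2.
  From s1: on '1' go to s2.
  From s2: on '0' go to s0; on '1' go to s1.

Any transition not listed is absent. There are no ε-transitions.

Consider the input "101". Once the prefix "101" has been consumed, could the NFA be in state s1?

No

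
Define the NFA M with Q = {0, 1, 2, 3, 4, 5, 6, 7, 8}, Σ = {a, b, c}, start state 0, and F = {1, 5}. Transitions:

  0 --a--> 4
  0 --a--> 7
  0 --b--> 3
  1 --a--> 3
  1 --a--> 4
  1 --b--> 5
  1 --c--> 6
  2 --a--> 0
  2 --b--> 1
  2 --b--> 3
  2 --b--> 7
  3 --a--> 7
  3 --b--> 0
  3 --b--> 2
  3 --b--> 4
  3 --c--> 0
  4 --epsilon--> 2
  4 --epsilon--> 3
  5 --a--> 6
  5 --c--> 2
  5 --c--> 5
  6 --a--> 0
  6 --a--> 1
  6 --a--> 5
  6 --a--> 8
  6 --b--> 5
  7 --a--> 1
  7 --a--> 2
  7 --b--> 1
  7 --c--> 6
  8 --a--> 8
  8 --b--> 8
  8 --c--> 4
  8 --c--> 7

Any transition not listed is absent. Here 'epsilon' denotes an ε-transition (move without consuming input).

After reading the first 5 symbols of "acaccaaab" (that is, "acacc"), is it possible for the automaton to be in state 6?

Start in {0}.
Read 'a': {0} → {2, 3, 4, 7}.
Read 'c': {2, 3, 4, 7} → {0, 6}.
Read 'a': {0, 6} → {0, 1, 2, 3, 4, 5, 7, 8}.
Read 'c': {0, 1, 2, 3, 4, 5, 7, 8} → {0, 2, 3, 4, 5, 6, 7}.
Read 'c': {0, 2, 3, 4, 5, 6, 7} → {0, 2, 5, 6}.
State 6 is in {0, 2, 5, 6}.

Yes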